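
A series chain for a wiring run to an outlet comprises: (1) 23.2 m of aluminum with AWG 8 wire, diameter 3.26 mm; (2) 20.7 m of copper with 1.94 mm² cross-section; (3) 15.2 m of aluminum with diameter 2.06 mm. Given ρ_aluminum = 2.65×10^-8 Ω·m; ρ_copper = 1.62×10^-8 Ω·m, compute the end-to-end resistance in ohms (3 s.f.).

0.367 Ω

Seg 1: A = π(3.26/2 mm)² = π(1.6300e-03 m)² = 8.347e-06 m²
R_1 = (2.65×10^-8)(23.2)/(8.347e-06) = 0.07366 Ω
Seg 2: A = 1.94 mm² = 1.940e-06 m²
R_2 = (1.62×10^-8)(20.7)/(1.940e-06) = 0.1729 Ω
Seg 3: A = π(d/2)² = π(1.0300e-03 m)² = 3.333e-06 m²
R_3 = (2.65×10^-8)(15.2)/(3.333e-06) = 0.1209 Ω
R_total = R_1 + R_2 + R_3 = 0.367 Ω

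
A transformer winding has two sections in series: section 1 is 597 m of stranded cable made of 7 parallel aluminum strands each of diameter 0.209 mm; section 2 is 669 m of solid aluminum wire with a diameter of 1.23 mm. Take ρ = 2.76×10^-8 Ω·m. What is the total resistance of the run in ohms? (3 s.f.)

Section 1: A_strand = π(1.0450e-04)² = 3.431e-08 m²; R₁ = ρL/(N·A_s) = (2.76×10^-8)(597)/(7×3.431e-08) = 68.61 Ω
Section 2: A = π(d/2)² = π(6.1500e-04 m)² = 1.188e-06 m²
R₂ = (2.76×10^-8)(669)/(1.188e-06) = 15.54 Ω
R = R₁ + R₂ = 84.2 Ω

84.2 Ω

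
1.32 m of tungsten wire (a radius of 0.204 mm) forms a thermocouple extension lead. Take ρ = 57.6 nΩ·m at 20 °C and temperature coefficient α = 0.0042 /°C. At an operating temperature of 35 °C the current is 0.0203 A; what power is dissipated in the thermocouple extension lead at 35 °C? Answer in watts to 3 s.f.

2.55×10^-4 W

ρ = 57.6 nΩ·m = 5.76×10^-8 Ω·m
A = πr² = π(2.0400e-04 m)² = 1.307e-07 m²
R₍20₎ = ρL/A = (5.76×10^-8)(1.32)/(1.307e-07) = 0.5815 Ω
R₍35₎ = R₍20₎(1 + αΔT) = 0.5815 × (1 + 0.0042×15) = 0.6182 Ω
P = I²R = (0.0203)² × 0.6182 = 2.55×10^-4 W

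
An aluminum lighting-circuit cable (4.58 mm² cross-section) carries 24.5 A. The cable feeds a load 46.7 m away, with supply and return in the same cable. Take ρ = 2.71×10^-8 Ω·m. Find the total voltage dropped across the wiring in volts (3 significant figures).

13.5 V

A = 4.58 mm² = 4.580e-06 m²
Total conductor length (both ways) L = 2 × 46.7 = 93.4 m
R = ρL/A = (2.71×10^-8)(93.4)/(4.580e-06) = 0.5527 Ω
V = IR = 24.5 × 0.5527 = 13.5 V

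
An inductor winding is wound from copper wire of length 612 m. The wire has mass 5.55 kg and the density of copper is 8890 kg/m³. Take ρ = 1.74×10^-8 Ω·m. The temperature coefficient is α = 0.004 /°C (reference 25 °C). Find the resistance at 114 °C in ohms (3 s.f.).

14.2 Ω

A = m/(density·L) = 5.55/(8890×612) = 1.0201e-06 m²
R = ρL/A = (1.74×10^-8)(612)/(1.0201e-06) = 10.44 Ω
R(114 °C) = 10.44 × (1 + 0.004×89) = 14.2 Ω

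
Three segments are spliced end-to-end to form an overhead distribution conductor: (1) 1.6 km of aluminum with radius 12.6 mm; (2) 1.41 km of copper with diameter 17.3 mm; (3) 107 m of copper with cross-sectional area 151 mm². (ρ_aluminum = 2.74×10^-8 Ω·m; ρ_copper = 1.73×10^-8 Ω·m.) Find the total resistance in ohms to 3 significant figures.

Seg 1: A = πr² = π(1.2600e-02 m)² = 4.988e-04 m²
R_1 = (2.74×10^-8)(1600)/(4.988e-04) = 0.0879 Ω
Seg 2: A = π(d/2)² = π(8.6500e-03 m)² = 2.351e-04 m²
R_2 = (1.73×10^-8)(1410)/(2.351e-04) = 0.1038 Ω
Seg 3: A = 151 mm² = 1.510e-04 m²
R_3 = (1.73×10^-8)(107)/(1.510e-04) = 0.01226 Ω
R_total = R_1 + R_2 + R_3 = 0.204 Ω

0.204 Ω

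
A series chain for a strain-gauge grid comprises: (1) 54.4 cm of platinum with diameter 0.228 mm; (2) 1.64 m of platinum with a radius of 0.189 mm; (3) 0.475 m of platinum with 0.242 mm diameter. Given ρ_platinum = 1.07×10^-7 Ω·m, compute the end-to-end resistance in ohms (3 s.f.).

Seg 1: A = π(d/2)² = π(1.1400e-04 m)² = 4.083e-08 m²
R_1 = (1.07×10^-7)(0.544)/(4.083e-08) = 1.426 Ω
Seg 2: A = πr² = π(1.8900e-04 m)² = 1.122e-07 m²
R_2 = (1.07×10^-7)(1.64)/(1.122e-07) = 1.564 Ω
Seg 3: A = π(d/2)² = π(1.2100e-04 m)² = 4.600e-08 m²
R_3 = (1.07×10^-7)(0.475)/(4.600e-08) = 1.105 Ω
R_total = R_1 + R_2 + R_3 = 4.09 Ω

4.09 Ω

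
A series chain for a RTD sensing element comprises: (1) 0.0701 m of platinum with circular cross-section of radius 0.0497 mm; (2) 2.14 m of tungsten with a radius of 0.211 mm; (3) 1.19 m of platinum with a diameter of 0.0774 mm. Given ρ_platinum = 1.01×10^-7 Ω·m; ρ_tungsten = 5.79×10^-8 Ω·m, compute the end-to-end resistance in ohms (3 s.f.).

27.3 Ω

Seg 1: A = πr² = π(4.9700e-05 m)² = 7.760e-09 m²
R_1 = (1.01×10^-7)(0.0701)/(7.760e-09) = 0.9124 Ω
Seg 2: A = πr² = π(2.1100e-04 m)² = 1.399e-07 m²
R_2 = (5.79×10^-8)(2.14)/(1.399e-07) = 0.8859 Ω
Seg 3: A = π(d/2)² = π(3.8700e-05 m)² = 4.705e-09 m²
R_3 = (1.01×10^-7)(1.19)/(4.705e-09) = 25.54 Ω
R_total = R_1 + R_2 + R_3 = 27.3 Ω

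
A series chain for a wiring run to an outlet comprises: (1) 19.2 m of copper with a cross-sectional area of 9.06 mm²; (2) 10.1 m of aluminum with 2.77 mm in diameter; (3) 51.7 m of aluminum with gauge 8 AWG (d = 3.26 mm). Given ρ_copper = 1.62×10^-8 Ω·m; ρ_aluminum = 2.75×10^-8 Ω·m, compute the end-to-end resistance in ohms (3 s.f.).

Seg 1: A = 9.06 mm² = 9.060e-06 m²
R_1 = (1.62×10^-8)(19.2)/(9.060e-06) = 0.03433 Ω
Seg 2: A = π(d/2)² = π(1.3850e-03 m)² = 6.026e-06 m²
R_2 = (2.75×10^-8)(10.1)/(6.026e-06) = 0.04609 Ω
Seg 3: A = π(3.26/2 mm)² = π(1.6300e-03 m)² = 8.347e-06 m²
R_3 = (2.75×10^-8)(51.7)/(8.347e-06) = 0.1703 Ω
R_total = R_1 + R_2 + R_3 = 0.251 Ω

0.251 Ω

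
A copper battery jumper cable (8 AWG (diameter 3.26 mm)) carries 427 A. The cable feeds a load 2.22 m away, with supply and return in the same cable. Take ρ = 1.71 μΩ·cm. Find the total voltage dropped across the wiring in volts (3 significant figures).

3.88 V

ρ = 1.71 μΩ·cm = 1.71×10^-8 Ω·m
A = π(3.26/2 mm)² = π(1.6300e-03 m)² = 8.347e-06 m²
Total conductor length (both ways) L = 2 × 2.22 = 4.44 m
R = ρL/A = (1.71×10^-8)(4.44)/(8.347e-06) = 0.009096 Ω
V = IR = 427 × 0.009096 = 3.88 V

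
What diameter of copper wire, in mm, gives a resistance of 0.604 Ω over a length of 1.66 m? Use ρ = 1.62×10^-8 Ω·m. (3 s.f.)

0.238 mm

A = ρL/R = (1.62×10^-8)(1.66)/(0.604) = 4.452e-08 m²
d = 2√(A/π) = 2.381e-04 m = 0.238 mm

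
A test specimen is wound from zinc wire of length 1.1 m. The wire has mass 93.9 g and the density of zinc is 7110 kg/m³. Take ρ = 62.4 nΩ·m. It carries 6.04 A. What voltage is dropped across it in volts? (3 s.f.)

ρ = 62.4 nΩ·m = 6.24×10^-8 Ω·m
A = m/(density·L) = 0.0939/(7110×1.1) = 1.2006e-05 m²
R = ρL/A = (6.24×10^-8)(1.1)/(1.2006e-05) = 0.005717 Ω
V = IR = 6.04 × 0.005717 = 0.0345 V

0.0345 V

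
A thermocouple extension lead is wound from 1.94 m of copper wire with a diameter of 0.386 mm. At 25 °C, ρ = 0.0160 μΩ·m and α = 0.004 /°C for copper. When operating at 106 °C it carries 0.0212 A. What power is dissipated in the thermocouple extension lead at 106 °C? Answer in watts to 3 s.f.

1.58×10^-4 W

ρ = 0.0160 μΩ·m = 1.60×10^-8 Ω·m
A = π(d/2)² = π(1.9300e-04 m)² = 1.170e-07 m²
R₍25₎ = ρL/A = (1.60×10^-8)(1.94)/(1.170e-07) = 0.2653 Ω
R₍106₎ = R₍25₎(1 + αΔT) = 0.2653 × (1 + 0.004×81) = 0.3512 Ω
P = I²R = (0.0212)² × 0.3512 = 1.58×10^-4 W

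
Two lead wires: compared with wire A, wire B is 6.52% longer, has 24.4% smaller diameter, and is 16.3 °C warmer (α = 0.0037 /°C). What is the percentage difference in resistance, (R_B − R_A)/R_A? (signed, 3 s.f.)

97.6%

R ∝ ρL/d² with ρ ∝ (1+αΔT), so R_B/R_A = (1 + 6.52/100) × (1 − 24.4/100)⁻² × (1 + 0.0037×16.3)
= 1.065 × 1.75 × 1.06 = 1.976
(R_B − R_A)/R_A = 1.976 − 1 = 97.6%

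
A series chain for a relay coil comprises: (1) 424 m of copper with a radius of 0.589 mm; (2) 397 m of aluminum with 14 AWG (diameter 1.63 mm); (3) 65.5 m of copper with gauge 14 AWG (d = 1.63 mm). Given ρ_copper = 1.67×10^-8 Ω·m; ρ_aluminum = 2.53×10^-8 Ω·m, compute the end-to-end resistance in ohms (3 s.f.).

Seg 1: A = πr² = π(5.8900e-04 m)² = 1.090e-06 m²
R_1 = (1.67×10^-8)(424)/(1.090e-06) = 6.497 Ω
Seg 2: A = π(1.63/2 mm)² = π(8.1500e-04 m)² = 2.087e-06 m²
R_2 = (2.53×10^-8)(397)/(2.087e-06) = 4.813 Ω
Seg 3: A = π(1.63/2 mm)² = π(8.1500e-04 m)² = 2.087e-06 m²
R_3 = (1.67×10^-8)(65.5)/(2.087e-06) = 0.5242 Ω
R_total = R_1 + R_2 + R_3 = 11.8 Ω

11.8 Ω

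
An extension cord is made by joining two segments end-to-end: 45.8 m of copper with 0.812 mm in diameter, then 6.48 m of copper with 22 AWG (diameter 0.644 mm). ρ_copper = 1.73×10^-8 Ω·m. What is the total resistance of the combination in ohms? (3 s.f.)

1.87 Ω

Segment 1: A = π(d/2)² = π(4.0600e-04 m)² = 5.178e-07 m²
R₁ = ρL/A = (1.73×10^-8)(45.8)/(5.178e-07) = 1.53 Ω
Segment 2: A = π(0.644/2 mm)² = π(3.2200e-04 m)² = 3.257e-07 m²
R₂ = (1.73×10^-8)(6.48)/(3.257e-07) = 0.3442 Ω
R = R₁ + R₂ = 1.87 Ω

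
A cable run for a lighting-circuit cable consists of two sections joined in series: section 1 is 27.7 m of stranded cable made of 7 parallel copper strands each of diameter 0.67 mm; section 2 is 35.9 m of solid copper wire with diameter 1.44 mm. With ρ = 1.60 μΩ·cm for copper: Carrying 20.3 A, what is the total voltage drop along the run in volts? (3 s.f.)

ρ = 1.60 μΩ·cm = 1.60×10^-8 Ω·m
Section 1: A_strand = π(3.3500e-04)² = 3.526e-07 m²; R₁ = ρL/(N·A_s) = (1.60×10^-8)(27.7)/(7×3.526e-07) = 0.1796 Ω
Section 2: A = π(d/2)² = π(7.2000e-04 m)² = 1.629e-06 m²
R₂ = (1.60×10^-8)(35.9)/(1.629e-06) = 0.3527 Ω
R = R₁ + R₂ = 0.5323 Ω
V = IR = 20.3 × 0.5323 = 10.8 V

10.8 V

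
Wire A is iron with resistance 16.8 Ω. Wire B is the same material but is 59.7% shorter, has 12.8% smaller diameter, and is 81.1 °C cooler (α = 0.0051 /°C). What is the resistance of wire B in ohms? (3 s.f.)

5.22 Ω

R ∝ ρL/d² with ρ ∝ (1+αΔT), so R_B/R_A = (1 − 59.7/100) × (1 − 12.8/100)⁻² × (1 − 0.0051×81.1)
= 0.403 × 1.315 × 0.5864 = 0.3108
R_B = 0.3108 × 16.8 = 5.22 Ω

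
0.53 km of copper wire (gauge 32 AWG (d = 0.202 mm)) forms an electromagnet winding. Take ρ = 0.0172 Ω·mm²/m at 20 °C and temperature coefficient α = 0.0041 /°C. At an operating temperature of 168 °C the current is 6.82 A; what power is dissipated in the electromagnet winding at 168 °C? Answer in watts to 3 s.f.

ρ = 0.0172 Ω·mm²/m = 1.72×10^-8 Ω·m
A = π(0.202/2 mm)² = π(1.0100e-04 m)² = 3.205e-08 m²
R₍20₎ = ρL/A = (1.72×10^-8)(530)/(3.205e-08) = 284.5 Ω
R₍168₎ = R₍20₎(1 + αΔT) = 284.5 × (1 + 0.0041×148) = 457.1 Ω
P = I²R = (6.82)² × 457.1 = 21300 W

21300 W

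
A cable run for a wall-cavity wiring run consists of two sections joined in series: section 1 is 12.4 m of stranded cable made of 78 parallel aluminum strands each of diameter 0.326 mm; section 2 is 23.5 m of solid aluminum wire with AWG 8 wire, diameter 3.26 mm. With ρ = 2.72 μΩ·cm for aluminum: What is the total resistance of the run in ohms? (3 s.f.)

0.128 Ω

ρ = 2.72 μΩ·cm = 2.72×10^-8 Ω·m
Section 1: A_strand = π(1.6300e-04)² = 8.347e-08 m²; R₁ = ρL/(N·A_s) = (2.72×10^-8)(12.4)/(78×8.347e-08) = 0.0518 Ω
Section 2: A = π(3.26/2 mm)² = π(1.6300e-03 m)² = 8.347e-06 m²
R₂ = (2.72×10^-8)(23.5)/(8.347e-06) = 0.07658 Ω
R = R₁ + R₂ = 0.128 Ω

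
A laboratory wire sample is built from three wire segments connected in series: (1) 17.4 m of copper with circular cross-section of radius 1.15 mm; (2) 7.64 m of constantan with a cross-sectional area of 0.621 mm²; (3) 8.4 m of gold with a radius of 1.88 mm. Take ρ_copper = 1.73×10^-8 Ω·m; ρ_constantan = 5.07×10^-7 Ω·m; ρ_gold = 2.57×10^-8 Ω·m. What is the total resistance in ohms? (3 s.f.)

Seg 1: A = πr² = π(1.1500e-03 m)² = 4.155e-06 m²
R_1 = (1.73×10^-8)(17.4)/(4.155e-06) = 0.07245 Ω
Seg 2: A = 0.621 mm² = 6.210e-07 m²
R_2 = (5.07×10^-7)(7.64)/(6.210e-07) = 6.237 Ω
Seg 3: A = πr² = π(1.8800e-03 m)² = 1.110e-05 m²
R_3 = (2.57×10^-8)(8.4)/(1.110e-05) = 0.01944 Ω
R_total = R_1 + R_2 + R_3 = 6.33 Ω

6.33 Ω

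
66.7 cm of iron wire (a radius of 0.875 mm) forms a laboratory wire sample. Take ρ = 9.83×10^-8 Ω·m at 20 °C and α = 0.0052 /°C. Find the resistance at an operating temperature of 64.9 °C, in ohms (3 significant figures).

0.0336 Ω

A = πr² = π(8.7500e-04 m)² = 2.405e-06 m²
R₍20°C₎ = ρL/A = (9.83×10^-8)(0.667)/(2.405e-06) = 0.02726 Ω
R = R₀(1 + αΔT) = 0.02726(1 + 0.0052×44.9) = 0.0336 Ω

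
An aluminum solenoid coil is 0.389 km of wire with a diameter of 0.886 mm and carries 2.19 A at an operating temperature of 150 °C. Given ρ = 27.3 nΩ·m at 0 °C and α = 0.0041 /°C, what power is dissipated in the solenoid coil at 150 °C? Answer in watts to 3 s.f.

133 W

ρ = 27.3 nΩ·m = 2.73×10^-8 Ω·m
A = π(d/2)² = π(4.4300e-04 m)² = 6.165e-07 m²
R₍0₎ = ρL/A = (2.73×10^-8)(389)/(6.165e-07) = 17.22 Ω
R₍150₎ = R₍0₎(1 + αΔT) = 17.22 × (1 + 0.0041×150) = 27.82 Ω
P = I²R = (2.19)² × 27.82 = 133 W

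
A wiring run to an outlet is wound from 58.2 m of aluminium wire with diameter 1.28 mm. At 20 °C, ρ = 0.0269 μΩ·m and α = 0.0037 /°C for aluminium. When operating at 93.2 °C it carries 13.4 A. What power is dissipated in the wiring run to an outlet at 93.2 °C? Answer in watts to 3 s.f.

ρ = 0.0269 μΩ·m = 2.69×10^-8 Ω·m
A = π(d/2)² = π(6.4000e-04 m)² = 1.287e-06 m²
R₍20₎ = ρL/A = (2.69×10^-8)(58.2)/(1.287e-06) = 1.217 Ω
R₍93.2₎ = R₍20₎(1 + αΔT) = 1.217 × (1 + 0.0037×73.2) = 1.546 Ω
P = I²R = (13.4)² × 1.546 = 278 W

278 W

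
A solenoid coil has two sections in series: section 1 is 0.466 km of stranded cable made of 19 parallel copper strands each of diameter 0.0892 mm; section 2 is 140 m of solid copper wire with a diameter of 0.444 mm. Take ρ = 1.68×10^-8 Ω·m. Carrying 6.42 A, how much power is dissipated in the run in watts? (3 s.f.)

Section 1: A_strand = π(4.4600e-05)² = 6.249e-09 m²; R₁ = ρL/(N·A_s) = (1.68×10^-8)(466)/(19×6.249e-09) = 65.94 Ω
Section 2: A = π(d/2)² = π(2.2200e-04 m)² = 1.548e-07 m²
R₂ = (1.68×10^-8)(140)/(1.548e-07) = 15.19 Ω
R = R₁ + R₂ = 81.13 Ω
P = I²R = (6.42)² × 81.13 = 3340 W

3340 W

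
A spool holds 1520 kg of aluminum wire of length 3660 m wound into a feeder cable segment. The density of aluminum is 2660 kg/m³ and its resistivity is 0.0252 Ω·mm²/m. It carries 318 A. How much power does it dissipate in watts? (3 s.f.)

59700 W

ρ = 0.0252 Ω·mm²/m = 2.52×10^-8 Ω·m
A = m/(density·L) = 1520/(2660×3660) = 1.5613e-04 m²
R = ρL/A = (2.52×10^-8)(3660)/(1.5613e-04) = 0.5907 Ω
P = I²R = (318)² × 0.5907 = 59700 W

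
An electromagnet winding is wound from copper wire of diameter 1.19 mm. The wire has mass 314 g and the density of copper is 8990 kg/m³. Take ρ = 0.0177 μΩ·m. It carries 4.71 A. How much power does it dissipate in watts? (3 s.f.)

ρ = 0.0177 μΩ·m = 1.77×10^-8 Ω·m
A = π(d/2)² = π(5.9500e-04 m)² = 1.1122e-06 m²
L = m/(density·A) = 0.314/(8990×1.1122e-06) = 31.4 m
R = ρL/A = (1.77×10^-8)(31.4)/(1.1122e-06) = 0.4998 Ω
P = I²R = (4.71)² × 0.4998 = 11.1 W

11.1 W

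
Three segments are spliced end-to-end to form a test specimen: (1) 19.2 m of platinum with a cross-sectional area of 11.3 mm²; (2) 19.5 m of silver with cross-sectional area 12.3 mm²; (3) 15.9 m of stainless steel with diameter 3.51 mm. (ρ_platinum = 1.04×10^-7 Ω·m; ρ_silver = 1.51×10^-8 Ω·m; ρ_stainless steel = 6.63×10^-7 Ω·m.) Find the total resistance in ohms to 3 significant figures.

1.29 Ω

Seg 1: A = 11.3 mm² = 1.130e-05 m²
R_1 = (1.04×10^-7)(19.2)/(1.130e-05) = 0.1767 Ω
Seg 2: A = 12.3 mm² = 1.230e-05 m²
R_2 = (1.51×10^-8)(19.5)/(1.230e-05) = 0.02394 Ω
Seg 3: A = π(d/2)² = π(1.7550e-03 m)² = 9.676e-06 m²
R_3 = (6.63×10^-7)(15.9)/(9.676e-06) = 1.089 Ω
R_total = R_1 + R_2 + R_3 = 1.29 Ω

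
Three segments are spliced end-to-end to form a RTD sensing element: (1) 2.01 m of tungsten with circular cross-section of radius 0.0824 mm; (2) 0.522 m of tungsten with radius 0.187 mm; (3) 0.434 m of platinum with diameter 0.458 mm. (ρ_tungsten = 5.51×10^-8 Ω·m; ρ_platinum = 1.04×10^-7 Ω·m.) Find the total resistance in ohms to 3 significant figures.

5.73 Ω

Seg 1: A = πr² = π(8.2400e-05 m)² = 2.133e-08 m²
R_1 = (5.51×10^-8)(2.01)/(2.133e-08) = 5.192 Ω
Seg 2: A = πr² = π(1.8700e-04 m)² = 1.099e-07 m²
R_2 = (5.51×10^-8)(0.522)/(1.099e-07) = 0.2618 Ω
Seg 3: A = π(d/2)² = π(2.2900e-04 m)² = 1.647e-07 m²
R_3 = (1.04×10^-7)(0.434)/(1.647e-07) = 0.274 Ω
R_total = R_1 + R_2 + R_3 = 5.73 Ω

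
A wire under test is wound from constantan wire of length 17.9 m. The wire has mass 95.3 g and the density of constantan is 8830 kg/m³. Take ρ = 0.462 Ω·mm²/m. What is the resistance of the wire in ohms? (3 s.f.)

13.7 Ω

ρ = 0.462 Ω·mm²/m = 4.62×10^-7 Ω·m
A = m/(density·L) = 0.0953/(8830×17.9) = 6.0295e-07 m²
R = ρL/A = (4.62×10^-7)(17.9)/(6.0295e-07) = 13.7 Ω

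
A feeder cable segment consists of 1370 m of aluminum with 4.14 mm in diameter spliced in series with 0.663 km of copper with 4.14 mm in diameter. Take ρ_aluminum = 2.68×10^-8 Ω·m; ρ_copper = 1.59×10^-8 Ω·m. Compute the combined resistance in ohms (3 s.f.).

3.51 Ω

Segment 1: A = π(d/2)² = π(2.0700e-03 m)² = 1.346e-05 m²
R₁ = ρL/A = (2.68×10^-8)(1370)/(1.346e-05) = 2.728 Ω
R₂ = (1.59×10^-8)(663)/(1.346e-05) = 0.7831 Ω
R = R₁ + R₂ = 3.51 Ω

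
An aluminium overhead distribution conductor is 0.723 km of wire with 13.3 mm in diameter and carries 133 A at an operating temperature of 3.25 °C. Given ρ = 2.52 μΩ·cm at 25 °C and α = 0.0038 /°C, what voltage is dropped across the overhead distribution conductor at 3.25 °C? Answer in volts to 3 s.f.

ρ = 2.52 μΩ·cm = 2.52×10^-8 Ω·m
A = π(d/2)² = π(6.6500e-03 m)² = 1.389e-04 m²
R₍25₎ = ρL/A = (2.52×10^-8)(723)/(1.389e-04) = 0.1311 Ω
R₍3.25₎ = R₍25₎(1 + αΔT) = 0.1311 × (1 + 0.0038×-21.8) = 0.1203 Ω
V = IR = 133 × 0.1203 = 16.0 V

16.0 V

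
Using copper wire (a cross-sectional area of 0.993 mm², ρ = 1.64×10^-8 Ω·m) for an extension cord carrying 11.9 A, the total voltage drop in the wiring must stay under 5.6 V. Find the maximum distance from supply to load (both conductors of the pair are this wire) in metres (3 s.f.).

14.2 m

A = 0.993 mm² = 9.930e-07 m²
L_max = V_max·A/(2·ρI) = (5.6)(9.930e-07)/(2×1.64×10^-8×11.9) = 14.2 m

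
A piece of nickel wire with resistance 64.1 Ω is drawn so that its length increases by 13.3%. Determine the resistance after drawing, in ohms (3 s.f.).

82.3 Ω

k = 1 + 13.3/100 = 1.133; volume constant ⇒ A' = A/k, so R' = k²R.
R' = 1.284 × 64.1 = 82.3 Ω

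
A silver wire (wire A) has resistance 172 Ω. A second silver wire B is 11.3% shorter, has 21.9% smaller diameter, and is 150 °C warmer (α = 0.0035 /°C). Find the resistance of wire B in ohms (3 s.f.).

R ∝ ρL/d² with ρ ∝ (1+αΔT), so R_B/R_A = (1 − 11.3/100) × (1 − 21.9/100)⁻² × (1 + 0.0035×150)
= 0.887 × 1.639 × 1.525 = 2.218
R_B = 2.218 × 172 = 381 Ω

381 Ω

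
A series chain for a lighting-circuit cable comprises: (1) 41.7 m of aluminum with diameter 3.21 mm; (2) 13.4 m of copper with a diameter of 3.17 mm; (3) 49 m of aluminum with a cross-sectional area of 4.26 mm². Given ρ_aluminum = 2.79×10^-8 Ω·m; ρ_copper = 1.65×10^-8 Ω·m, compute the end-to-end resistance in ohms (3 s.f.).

Seg 1: A = π(d/2)² = π(1.6050e-03 m)² = 8.093e-06 m²
R_1 = (2.79×10^-8)(41.7)/(8.093e-06) = 0.1438 Ω
Seg 2: A = π(d/2)² = π(1.5850e-03 m)² = 7.892e-06 m²
R_2 = (1.65×10^-8)(13.4)/(7.892e-06) = 0.02801 Ω
Seg 3: A = 4.26 mm² = 4.260e-06 m²
R_3 = (2.79×10^-8)(49)/(4.260e-06) = 0.3209 Ω
R_total = R_1 + R_2 + R_3 = 0.493 Ω

0.493 Ω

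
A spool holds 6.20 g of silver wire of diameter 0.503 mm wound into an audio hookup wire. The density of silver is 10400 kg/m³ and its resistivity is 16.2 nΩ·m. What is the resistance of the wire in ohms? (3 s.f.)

0.245 Ω

ρ = 16.2 nΩ·m = 1.62×10^-8 Ω·m
A = π(d/2)² = π(2.5150e-04 m)² = 1.9871e-07 m²
L = m/(density·A) = 0.0062/(10400×1.9871e-07) = 3 m
R = ρL/A = (1.62×10^-8)(3)/(1.9871e-07) = 0.245 Ω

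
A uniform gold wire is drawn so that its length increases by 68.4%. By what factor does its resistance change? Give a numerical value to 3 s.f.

k = 1 + 68.4/100 = 1.684; volume constant ⇒ A' = A/k, so R' = k²R.
Factor = 2.84

2.84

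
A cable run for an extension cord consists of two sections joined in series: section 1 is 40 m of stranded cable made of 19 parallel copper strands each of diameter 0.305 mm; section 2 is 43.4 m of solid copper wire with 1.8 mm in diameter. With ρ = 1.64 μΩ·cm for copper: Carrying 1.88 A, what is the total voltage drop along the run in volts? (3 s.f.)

1.41 V

ρ = 1.64 μΩ·cm = 1.64×10^-8 Ω·m
Section 1: A_strand = π(1.5250e-04)² = 7.306e-08 m²; R₁ = ρL/(N·A_s) = (1.64×10^-8)(40)/(19×7.306e-08) = 0.4726 Ω
Section 2: A = π(d/2)² = π(9.0000e-04 m)² = 2.545e-06 m²
R₂ = (1.64×10^-8)(43.4)/(2.545e-06) = 0.2797 Ω
R = R₁ + R₂ = 0.7523 Ω
V = IR = 1.88 × 0.7523 = 1.41 V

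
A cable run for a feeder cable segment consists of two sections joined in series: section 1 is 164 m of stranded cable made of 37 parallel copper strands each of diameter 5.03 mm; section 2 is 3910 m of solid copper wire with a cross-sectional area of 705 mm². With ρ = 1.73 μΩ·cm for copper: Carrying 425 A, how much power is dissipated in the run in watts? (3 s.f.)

ρ = 1.73 μΩ·cm = 1.73×10^-8 Ω·m
Section 1: A_strand = π(2.5150e-03)² = 1.987e-05 m²; R₁ = ρL/(N·A_s) = (1.73×10^-8)(164)/(37×1.987e-05) = 0.003859 Ω
Section 2: A = 705 mm² = 7.050e-04 m²
R₂ = (1.73×10^-8)(3910)/(7.050e-04) = 0.09595 Ω
R = R₁ + R₂ = 0.09981 Ω
P = I²R = (425)² × 0.09981 = 18000 W

18000 W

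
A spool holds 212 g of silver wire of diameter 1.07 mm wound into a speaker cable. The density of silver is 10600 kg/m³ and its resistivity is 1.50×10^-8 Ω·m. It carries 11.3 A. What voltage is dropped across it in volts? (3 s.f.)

A = π(d/2)² = π(5.3500e-04 m)² = 8.9920e-07 m²
L = m/(density·A) = 0.212/(10600×8.9920e-07) = 22.24 m
R = ρL/A = (1.50×10^-8)(22.24)/(8.9920e-07) = 0.371 Ω
V = IR = 11.3 × 0.371 = 4.19 V

4.19 V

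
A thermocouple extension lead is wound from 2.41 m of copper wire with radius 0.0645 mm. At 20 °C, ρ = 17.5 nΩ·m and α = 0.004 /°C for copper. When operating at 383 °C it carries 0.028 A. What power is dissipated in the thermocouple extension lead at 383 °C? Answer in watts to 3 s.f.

ρ = 17.5 nΩ·m = 1.75×10^-8 Ω·m
A = πr² = π(6.4500e-05 m)² = 1.307e-08 m²
R₍20₎ = ρL/A = (1.75×10^-8)(2.41)/(1.307e-08) = 3.227 Ω
R₍383₎ = R₍20₎(1 + αΔT) = 3.227 × (1 + 0.004×363) = 7.912 Ω
P = I²R = (0.028)² × 7.912 = 0.00620 W

0.00620 W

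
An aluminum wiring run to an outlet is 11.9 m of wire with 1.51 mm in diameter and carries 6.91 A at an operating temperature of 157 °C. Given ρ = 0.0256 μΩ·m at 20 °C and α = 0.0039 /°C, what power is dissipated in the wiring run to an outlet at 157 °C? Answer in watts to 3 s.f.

12.5 W

ρ = 0.0256 μΩ·m = 2.56×10^-8 Ω·m
A = π(d/2)² = π(7.5500e-04 m)² = 1.791e-06 m²
R₍20₎ = ρL/A = (2.56×10^-8)(11.9)/(1.791e-06) = 0.1701 Ω
R₍157₎ = R₍20₎(1 + αΔT) = 0.1701 × (1 + 0.0039×137) = 0.261 Ω
P = I²R = (6.91)² × 0.261 = 12.5 W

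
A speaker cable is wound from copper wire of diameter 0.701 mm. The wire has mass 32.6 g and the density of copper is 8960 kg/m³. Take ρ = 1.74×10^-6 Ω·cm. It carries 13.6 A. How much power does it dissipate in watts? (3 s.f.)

ρ = 1.74×10^-6 Ω·cm = 1.74×10^-8 Ω·m
A = π(d/2)² = π(3.5050e-04 m)² = 3.8595e-07 m²
L = m/(density·A) = 0.0326/(8960×3.8595e-07) = 9.427 m
R = ρL/A = (1.74×10^-8)(9.427)/(3.8595e-07) = 0.425 Ω
P = I²R = (13.6)² × 0.425 = 78.6 W

78.6 W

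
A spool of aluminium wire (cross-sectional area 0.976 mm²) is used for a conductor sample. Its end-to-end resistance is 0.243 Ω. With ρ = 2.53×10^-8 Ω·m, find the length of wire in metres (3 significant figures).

9.37 m

A = 0.976 mm² = 9.760e-07 m²
L = RA/ρ = (0.243)(9.760e-07)/(2.53×10^-8) = 9.37 m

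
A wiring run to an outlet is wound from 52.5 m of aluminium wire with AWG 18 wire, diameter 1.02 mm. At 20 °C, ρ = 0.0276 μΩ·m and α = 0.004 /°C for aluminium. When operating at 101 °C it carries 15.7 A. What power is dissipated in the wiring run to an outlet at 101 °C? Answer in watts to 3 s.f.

579 W

ρ = 0.0276 μΩ·m = 2.76×10^-8 Ω·m
A = π(1.02/2 mm)² = π(5.1000e-04 m)² = 8.171e-07 m²
R₍20₎ = ρL/A = (2.76×10^-8)(52.5)/(8.171e-07) = 1.773 Ω
R₍101₎ = R₍20₎(1 + αΔT) = 1.773 × (1 + 0.004×81) = 2.348 Ω
P = I²R = (15.7)² × 2.348 = 579 W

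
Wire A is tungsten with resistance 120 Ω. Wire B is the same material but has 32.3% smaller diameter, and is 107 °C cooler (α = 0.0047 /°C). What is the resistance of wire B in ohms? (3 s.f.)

130 Ω

R ∝ ρL/d² with ρ ∝ (1+αΔT), so R_B/R_A = (1 − 32.3/100)⁻² × (1 − 0.0047×107)
= 2.182 × 0.4971 = 1.085
R_B = 1.085 × 120 = 130 Ω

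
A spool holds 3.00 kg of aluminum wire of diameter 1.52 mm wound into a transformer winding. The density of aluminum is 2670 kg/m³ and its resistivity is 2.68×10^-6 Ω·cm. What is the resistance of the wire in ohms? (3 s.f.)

ρ = 2.68×10^-6 Ω·cm = 2.68×10^-8 Ω·m
A = π(d/2)² = π(7.6000e-04 m)² = 1.8146e-06 m²
L = m/(density·A) = 3/(2670×1.8146e-06) = 619.2 m
R = ρL/A = (2.68×10^-8)(619.2)/(1.8146e-06) = 9.15 Ω

9.15 Ω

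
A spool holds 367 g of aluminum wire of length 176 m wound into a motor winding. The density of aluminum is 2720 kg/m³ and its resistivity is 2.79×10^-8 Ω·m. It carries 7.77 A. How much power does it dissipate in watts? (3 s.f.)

387 W

A = m/(density·L) = 0.367/(2720×176) = 7.6663e-07 m²
R = ρL/A = (2.79×10^-8)(176)/(7.6663e-07) = 6.405 Ω
P = I²R = (7.77)² × 6.405 = 387 W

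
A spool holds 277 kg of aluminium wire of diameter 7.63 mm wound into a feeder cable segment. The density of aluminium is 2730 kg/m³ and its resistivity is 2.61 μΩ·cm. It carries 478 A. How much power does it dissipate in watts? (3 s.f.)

ρ = 2.61 μΩ·cm = 2.61×10^-8 Ω·m
A = π(d/2)² = π(3.8150e-03 m)² = 4.5723e-05 m²
L = m/(density·A) = 277/(2730×4.5723e-05) = 2219 m
R = ρL/A = (2.61×10^-8)(2219)/(4.5723e-05) = 1.267 Ω
P = I²R = (478)² × 1.267 = 2.89×10^5 W

2.89×10^5 W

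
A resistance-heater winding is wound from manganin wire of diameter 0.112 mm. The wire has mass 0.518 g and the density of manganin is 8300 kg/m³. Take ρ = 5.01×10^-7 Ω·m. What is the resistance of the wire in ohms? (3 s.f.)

A = π(d/2)² = π(5.6000e-05 m)² = 9.8520e-09 m²
L = m/(density·A) = 5.180×10^-4/(8300×9.8520e-09) = 6.335 m
R = ρL/A = (5.01×10^-7)(6.335)/(9.8520e-09) = 322 Ω

322 Ω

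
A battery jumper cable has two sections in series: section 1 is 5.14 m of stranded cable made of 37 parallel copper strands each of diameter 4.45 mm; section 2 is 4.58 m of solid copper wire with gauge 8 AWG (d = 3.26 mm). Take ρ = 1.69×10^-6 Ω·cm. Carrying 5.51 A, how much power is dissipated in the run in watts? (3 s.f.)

ρ = 1.69×10^-6 Ω·cm = 1.69×10^-8 Ω·m
Section 1: A_strand = π(2.2250e-03)² = 1.555e-05 m²; R₁ = ρL/(N·A_s) = (1.69×10^-8)(5.14)/(37×1.555e-05) = 1.510×10^-4 Ω
Section 2: A = π(3.26/2 mm)² = π(1.6300e-03 m)² = 8.347e-06 m²
R₂ = (1.69×10^-8)(4.58)/(8.347e-06) = 0.009273 Ω
R = R₁ + R₂ = 0.009424 Ω
P = I²R = (5.51)² × 0.009424 = 0.286 W

0.286 W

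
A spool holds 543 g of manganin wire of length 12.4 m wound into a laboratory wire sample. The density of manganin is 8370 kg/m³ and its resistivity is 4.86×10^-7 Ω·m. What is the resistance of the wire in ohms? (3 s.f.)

1.15 Ω

A = m/(density·L) = 0.543/(8370×12.4) = 5.2318e-06 m²
R = ρL/A = (4.86×10^-7)(12.4)/(5.2318e-06) = 1.15 Ω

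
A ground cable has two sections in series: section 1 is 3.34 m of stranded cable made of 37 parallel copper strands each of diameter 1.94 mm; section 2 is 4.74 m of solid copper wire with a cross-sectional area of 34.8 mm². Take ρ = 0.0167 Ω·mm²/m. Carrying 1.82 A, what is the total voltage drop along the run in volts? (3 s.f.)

ρ = 0.0167 Ω·mm²/m = 1.67×10^-8 Ω·m
Section 1: A_strand = π(9.7000e-04)² = 2.956e-06 m²; R₁ = ρL/(N·A_s) = (1.67×10^-8)(3.34)/(37×2.956e-06) = 5.100×10^-4 Ω
Section 2: A = 34.8 mm² = 3.480e-05 m²
R₂ = (1.67×10^-8)(4.74)/(3.480e-05) = 0.002275 Ω
R = R₁ + R₂ = 0.002785 Ω
V = IR = 1.82 × 0.002785 = 0.00507 V

0.00507 V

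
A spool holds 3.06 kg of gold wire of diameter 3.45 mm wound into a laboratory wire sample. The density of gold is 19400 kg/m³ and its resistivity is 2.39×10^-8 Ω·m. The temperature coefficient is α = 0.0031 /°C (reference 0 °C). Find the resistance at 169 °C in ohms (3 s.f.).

0.0657 Ω

A = π(d/2)² = π(1.7250e-03 m)² = 9.3482e-06 m²
L = m/(density·A) = 3.06/(19400×9.3482e-06) = 16.87 m
R = ρL/A = (2.39×10^-8)(16.87)/(9.3482e-06) = 0.04314 Ω
R(169 °C) = 0.04314 × (1 + 0.0031×169) = 0.0657 Ω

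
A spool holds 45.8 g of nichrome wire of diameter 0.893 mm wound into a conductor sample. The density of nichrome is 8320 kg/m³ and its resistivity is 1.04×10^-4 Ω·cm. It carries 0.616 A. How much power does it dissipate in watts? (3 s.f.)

ρ = 1.04×10^-4 Ω·cm = 1.04×10^-6 Ω·m
A = π(d/2)² = π(4.4650e-04 m)² = 6.2631e-07 m²
L = m/(density·A) = 0.0458/(8320×6.2631e-07) = 8.789 m
R = ρL/A = (1.04×10^-6)(8.789)/(6.2631e-07) = 14.59 Ω
P = I²R = (0.616)² × 14.59 = 5.54 W

5.54 W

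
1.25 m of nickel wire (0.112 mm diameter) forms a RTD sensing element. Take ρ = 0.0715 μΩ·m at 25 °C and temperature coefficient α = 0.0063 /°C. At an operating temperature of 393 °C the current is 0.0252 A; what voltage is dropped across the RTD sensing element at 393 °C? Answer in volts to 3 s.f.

0.759 V

ρ = 0.0715 μΩ·m = 7.15×10^-8 Ω·m
A = π(d/2)² = π(5.6000e-05 m)² = 9.852e-09 m²
R₍25₎ = ρL/A = (7.15×10^-8)(1.25)/(9.852e-09) = 9.072 Ω
R₍393₎ = R₍25₎(1 + αΔT) = 9.072 × (1 + 0.0063×368) = 30.1 Ω
V = IR = 0.0252 × 30.1 = 0.759 V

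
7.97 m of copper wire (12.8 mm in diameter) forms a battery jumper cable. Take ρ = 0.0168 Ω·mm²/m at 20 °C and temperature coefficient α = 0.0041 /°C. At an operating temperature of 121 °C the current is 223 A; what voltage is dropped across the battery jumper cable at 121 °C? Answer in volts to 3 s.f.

ρ = 0.0168 Ω·mm²/m = 1.68×10^-8 Ω·m
A = π(d/2)² = π(6.4000e-03 m)² = 1.287e-04 m²
R₍20₎ = ρL/A = (1.68×10^-8)(7.97)/(1.287e-04) = 0.001041 Ω
R₍121₎ = R₍20₎(1 + αΔT) = 0.001041 × (1 + 0.0041×101) = 0.001471 Ω
V = IR = 223 × 0.001471 = 0.328 V

0.328 V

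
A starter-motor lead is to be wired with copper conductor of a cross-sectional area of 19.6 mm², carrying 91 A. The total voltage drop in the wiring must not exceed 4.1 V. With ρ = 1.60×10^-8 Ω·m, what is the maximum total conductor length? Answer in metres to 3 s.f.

55.2 m

A = 19.6 mm² = 1.960e-05 m²
L_max = V_max·A/(1·ρI) = (4.1)(1.960e-05)/(1.60×10^-8×91) = 55.2 m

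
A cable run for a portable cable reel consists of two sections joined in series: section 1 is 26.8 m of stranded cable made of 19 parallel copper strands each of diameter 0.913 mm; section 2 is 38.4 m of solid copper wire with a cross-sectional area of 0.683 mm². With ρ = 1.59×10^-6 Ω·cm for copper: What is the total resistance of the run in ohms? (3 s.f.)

0.928 Ω

ρ = 1.59×10^-6 Ω·cm = 1.59×10^-8 Ω·m
Section 1: A_strand = π(4.5650e-04)² = 6.547e-07 m²; R₁ = ρL/(N·A_s) = (1.59×10^-8)(26.8)/(19×6.547e-07) = 0.03426 Ω
Section 2: A = 0.683 mm² = 6.830e-07 m²
R₂ = (1.59×10^-8)(38.4)/(6.830e-07) = 0.8939 Ω
R = R₁ + R₂ = 0.928 Ω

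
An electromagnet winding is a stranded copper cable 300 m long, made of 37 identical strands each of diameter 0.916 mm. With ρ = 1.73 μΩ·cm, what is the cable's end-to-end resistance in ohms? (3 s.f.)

0.213 Ω

ρ = 1.73 μΩ·cm = 1.73×10^-8 Ω·m
A_strand = π(4.5800e-04 m)² = 6.590e-07 m²
R_strand = ρL/A = (1.73×10^-8)(300)/(6.590e-07) = 7.876 Ω
R_total = R_strand/N = 7.876/37 = 0.213 Ω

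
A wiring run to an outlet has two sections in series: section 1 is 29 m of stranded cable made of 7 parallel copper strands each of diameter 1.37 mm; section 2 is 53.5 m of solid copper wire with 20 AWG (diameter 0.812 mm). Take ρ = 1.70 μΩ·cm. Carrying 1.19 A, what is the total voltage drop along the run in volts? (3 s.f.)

2.15 V

ρ = 1.70 μΩ·cm = 1.70×10^-8 Ω·m
Section 1: A_strand = π(6.8500e-04)² = 1.474e-06 m²; R₁ = ρL/(N·A_s) = (1.70×10^-8)(29)/(7×1.474e-06) = 0.04778 Ω
Section 2: A = π(0.812/2 mm)² = π(4.0600e-04 m)² = 5.178e-07 m²
R₂ = (1.70×10^-8)(53.5)/(5.178e-07) = 1.756 Ω
R = R₁ + R₂ = 1.804 Ω
V = IR = 1.19 × 1.804 = 2.15 V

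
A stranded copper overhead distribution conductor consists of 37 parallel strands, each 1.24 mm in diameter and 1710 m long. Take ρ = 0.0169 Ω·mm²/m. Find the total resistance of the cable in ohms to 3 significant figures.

0.647 Ω

ρ = 0.0169 Ω·mm²/m = 1.69×10^-8 Ω·m
A_strand = π(6.2000e-04 m)² = 1.208e-06 m²
R_strand = ρL/A = (1.69×10^-8)(1710)/(1.208e-06) = 23.93 Ω
R_total = R_strand/N = 23.93/37 = 0.647 Ω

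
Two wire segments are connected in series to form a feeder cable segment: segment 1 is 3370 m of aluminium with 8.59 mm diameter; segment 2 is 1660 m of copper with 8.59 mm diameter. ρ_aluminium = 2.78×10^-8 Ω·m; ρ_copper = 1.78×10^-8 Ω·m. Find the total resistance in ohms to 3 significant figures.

2.13 Ω

Segment 1: A = π(d/2)² = π(4.2950e-03 m)² = 5.795e-05 m²
R₁ = ρL/A = (2.78×10^-8)(3370)/(5.795e-05) = 1.617 Ω
R₂ = (1.78×10^-8)(1660)/(5.795e-05) = 0.5099 Ω
R = R₁ + R₂ = 2.13 Ω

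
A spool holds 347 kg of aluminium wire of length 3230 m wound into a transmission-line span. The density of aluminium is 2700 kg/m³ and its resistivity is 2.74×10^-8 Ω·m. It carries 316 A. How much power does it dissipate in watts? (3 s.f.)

A = m/(density·L) = 347/(2700×3230) = 3.9789e-05 m²
R = ρL/A = (2.74×10^-8)(3230)/(3.9789e-05) = 2.224 Ω
P = I²R = (316)² × 2.224 = 2.22×10^5 W

2.22×10^5 W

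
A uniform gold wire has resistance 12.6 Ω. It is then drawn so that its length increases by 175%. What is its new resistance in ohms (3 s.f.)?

k = 1 + 175/100 = 2.75; volume constant ⇒ A' = A/k, so R' = k²R.
R' = 7.562 × 12.6 = 95.3 Ω

95.3 Ω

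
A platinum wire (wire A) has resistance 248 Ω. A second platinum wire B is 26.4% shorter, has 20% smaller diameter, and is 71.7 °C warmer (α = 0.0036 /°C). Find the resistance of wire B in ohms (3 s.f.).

359 Ω

R ∝ ρL/d² with ρ ∝ (1+αΔT), so R_B/R_A = (1 − 26.4/100) × (1 − 20/100)⁻² × (1 + 0.0036×71.7)
= 0.736 × 1.562 × 1.258 = 1.447
R_B = 1.447 × 248 = 359 Ω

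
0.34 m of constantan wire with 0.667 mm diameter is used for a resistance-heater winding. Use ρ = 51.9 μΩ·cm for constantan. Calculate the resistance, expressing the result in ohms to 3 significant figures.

ρ = 51.9 μΩ·cm = 5.19×10^-7 Ω·m
A = π(d/2)² = π(3.3350e-04 m)² = 3.494e-07 m²
R = ρL/A = (5.19×10^-7)(0.34 m)/(3.494e-07 m²) = 0.505 Ω

0.505 Ω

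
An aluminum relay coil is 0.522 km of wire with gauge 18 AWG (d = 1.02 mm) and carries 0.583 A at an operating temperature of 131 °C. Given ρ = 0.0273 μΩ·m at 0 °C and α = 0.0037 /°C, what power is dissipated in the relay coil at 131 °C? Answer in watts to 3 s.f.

8.80 W

ρ = 0.0273 μΩ·m = 2.73×10^-8 Ω·m
A = π(1.02/2 mm)² = π(5.1000e-04 m)² = 8.171e-07 m²
R₍0₎ = ρL/A = (2.73×10^-8)(522)/(8.171e-07) = 17.44 Ω
R₍131₎ = R₍0₎(1 + αΔT) = 17.44 × (1 + 0.0037×131) = 25.89 Ω
P = I²R = (0.583)² × 25.89 = 8.80 W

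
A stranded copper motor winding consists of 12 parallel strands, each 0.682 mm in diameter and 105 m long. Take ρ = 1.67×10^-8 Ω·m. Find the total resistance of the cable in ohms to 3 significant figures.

A_strand = π(3.4100e-04 m)² = 3.653e-07 m²
R_strand = ρL/A = (1.67×10^-8)(105)/(3.653e-07) = 4.8 Ω
R_total = R_strand/N = 4.8/12 = 0.400 Ω

0.400 Ω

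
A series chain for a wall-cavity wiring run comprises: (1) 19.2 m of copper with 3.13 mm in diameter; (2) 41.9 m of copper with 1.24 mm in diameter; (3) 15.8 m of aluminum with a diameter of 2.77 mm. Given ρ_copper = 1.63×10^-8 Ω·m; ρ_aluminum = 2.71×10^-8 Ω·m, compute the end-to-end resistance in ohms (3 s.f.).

Seg 1: A = π(d/2)² = π(1.5650e-03 m)² = 7.694e-06 m²
R_1 = (1.63×10^-8)(19.2)/(7.694e-06) = 0.04067 Ω
Seg 2: A = π(d/2)² = π(6.2000e-04 m)² = 1.208e-06 m²
R_2 = (1.63×10^-8)(41.9)/(1.208e-06) = 0.5655 Ω
Seg 3: A = π(d/2)² = π(1.3850e-03 m)² = 6.026e-06 m²
R_3 = (2.71×10^-8)(15.8)/(6.026e-06) = 0.07105 Ω
R_total = R_1 + R_2 + R_3 = 0.677 Ω

0.677 Ω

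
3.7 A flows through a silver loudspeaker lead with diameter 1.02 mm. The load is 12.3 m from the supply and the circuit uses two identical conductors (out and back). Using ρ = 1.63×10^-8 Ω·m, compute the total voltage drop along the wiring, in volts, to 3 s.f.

A = π(d/2)² = π(5.1000e-04 m)² = 8.171e-07 m²
Total conductor length (both ways) L = 2 × 12.3 = 24.6 m
R = ρL/A = (1.63×10^-8)(24.6)/(8.171e-07) = 0.4907 Ω
V = IR = 3.7 × 0.4907 = 1.82 V

1.82 V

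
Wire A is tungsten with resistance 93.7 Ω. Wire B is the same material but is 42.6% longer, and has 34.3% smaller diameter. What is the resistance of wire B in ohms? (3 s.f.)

310 Ω

R ∝ L/d², so R_B/R_A = (1 + 42.6/100) × (1 − 34.3/100)⁻²
= 1.426 × 2.317 = 3.304
R_B = 3.304 × 93.7 = 310 Ω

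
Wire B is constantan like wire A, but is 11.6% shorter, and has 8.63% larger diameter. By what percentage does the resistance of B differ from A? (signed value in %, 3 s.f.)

-25.1%

R ∝ L/d², so R_B/R_A = (1 − 11.6/100) × (1 + 8.63/100)⁻²
= 0.884 × 0.8474 = 0.7491
(R_B − R_A)/R_A = 0.7491 − 1 = -25.1%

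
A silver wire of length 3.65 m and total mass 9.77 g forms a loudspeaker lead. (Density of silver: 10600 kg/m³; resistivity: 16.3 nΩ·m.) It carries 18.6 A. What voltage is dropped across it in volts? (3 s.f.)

4.38 V

ρ = 16.3 nΩ·m = 1.63×10^-8 Ω·m
A = m/(density·L) = 0.00977/(10600×3.65) = 2.5252e-07 m²
R = ρL/A = (1.63×10^-8)(3.65)/(2.5252e-07) = 0.2356 Ω
V = IR = 18.6 × 0.2356 = 4.38 V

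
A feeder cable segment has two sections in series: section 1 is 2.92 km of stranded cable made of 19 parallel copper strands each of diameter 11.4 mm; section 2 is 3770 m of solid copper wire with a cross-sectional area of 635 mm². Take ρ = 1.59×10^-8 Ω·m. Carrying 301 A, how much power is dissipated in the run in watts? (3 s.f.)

10700 W

Section 1: A_strand = π(5.7000e-03)² = 1.021e-04 m²; R₁ = ρL/(N·A_s) = (1.59×10^-8)(2920)/(19×1.021e-04) = 0.02394 Ω
Section 2: A = 635 mm² = 6.350e-04 m²
R₂ = (1.59×10^-8)(3770)/(6.350e-04) = 0.0944 Ω
R = R₁ + R₂ = 0.1183 Ω
P = I²R = (301)² × 0.1183 = 10700 W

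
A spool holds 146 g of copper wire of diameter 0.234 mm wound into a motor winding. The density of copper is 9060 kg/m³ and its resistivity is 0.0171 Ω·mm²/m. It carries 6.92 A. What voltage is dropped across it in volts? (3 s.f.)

1030 V

ρ = 0.0171 Ω·mm²/m = 1.71×10^-8 Ω·m
A = π(d/2)² = π(1.1700e-04 m)² = 4.3005e-08 m²
L = m/(density·A) = 0.146/(9060×4.3005e-08) = 374.7 m
R = ρL/A = (1.71×10^-8)(374.7)/(4.3005e-08) = 149 Ω
V = IR = 6.92 × 149 = 1030 V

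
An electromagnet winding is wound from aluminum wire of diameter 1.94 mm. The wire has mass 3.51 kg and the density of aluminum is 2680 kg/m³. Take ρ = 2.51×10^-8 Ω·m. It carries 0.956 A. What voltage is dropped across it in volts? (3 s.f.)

3.60 V

A = π(d/2)² = π(9.7000e-04 m)² = 2.9559e-06 m²
L = m/(density·A) = 3.51/(2680×2.9559e-06) = 443.1 m
R = ρL/A = (2.51×10^-8)(443.1)/(2.9559e-06) = 3.762 Ω
V = IR = 0.956 × 3.762 = 3.60 V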